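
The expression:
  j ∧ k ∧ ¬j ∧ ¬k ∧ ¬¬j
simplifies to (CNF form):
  False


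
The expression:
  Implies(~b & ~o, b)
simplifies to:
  b | o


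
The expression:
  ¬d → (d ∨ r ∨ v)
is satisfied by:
  {r: True, d: True, v: True}
  {r: True, d: True, v: False}
  {r: True, v: True, d: False}
  {r: True, v: False, d: False}
  {d: True, v: True, r: False}
  {d: True, v: False, r: False}
  {v: True, d: False, r: False}


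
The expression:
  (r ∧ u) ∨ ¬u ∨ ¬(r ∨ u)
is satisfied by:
  {r: True, u: False}
  {u: False, r: False}
  {u: True, r: True}


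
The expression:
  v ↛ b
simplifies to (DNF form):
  v ∧ ¬b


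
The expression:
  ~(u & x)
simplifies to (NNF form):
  ~u | ~x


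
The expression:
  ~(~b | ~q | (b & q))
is never true.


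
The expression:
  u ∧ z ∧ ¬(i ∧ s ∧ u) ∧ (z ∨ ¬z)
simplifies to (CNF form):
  u ∧ z ∧ (¬i ∨ ¬s)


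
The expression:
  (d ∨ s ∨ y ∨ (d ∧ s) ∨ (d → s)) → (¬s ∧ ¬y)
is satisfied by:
  {y: False, s: False}


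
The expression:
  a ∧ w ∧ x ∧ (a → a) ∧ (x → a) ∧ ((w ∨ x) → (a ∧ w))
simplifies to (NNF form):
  a ∧ w ∧ x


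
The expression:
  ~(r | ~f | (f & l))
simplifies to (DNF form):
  f & ~l & ~r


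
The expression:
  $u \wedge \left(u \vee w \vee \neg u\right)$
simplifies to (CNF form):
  $u$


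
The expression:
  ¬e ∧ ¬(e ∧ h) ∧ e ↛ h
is never true.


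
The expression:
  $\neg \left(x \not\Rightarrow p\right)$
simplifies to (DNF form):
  $p \vee \neg x$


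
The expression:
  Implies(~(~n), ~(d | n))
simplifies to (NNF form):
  ~n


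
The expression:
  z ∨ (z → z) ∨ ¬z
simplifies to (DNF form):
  True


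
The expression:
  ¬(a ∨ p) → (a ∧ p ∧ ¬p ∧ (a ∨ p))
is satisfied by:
  {a: True, p: True}
  {a: True, p: False}
  {p: True, a: False}


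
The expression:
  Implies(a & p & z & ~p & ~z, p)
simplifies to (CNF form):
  True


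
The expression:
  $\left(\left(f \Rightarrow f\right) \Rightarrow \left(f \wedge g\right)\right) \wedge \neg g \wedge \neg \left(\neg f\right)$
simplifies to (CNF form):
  $\text{False}$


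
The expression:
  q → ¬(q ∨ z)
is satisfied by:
  {q: False}


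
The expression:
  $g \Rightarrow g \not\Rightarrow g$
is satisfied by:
  {g: False}


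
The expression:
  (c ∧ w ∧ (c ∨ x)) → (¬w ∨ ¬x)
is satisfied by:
  {w: False, c: False, x: False}
  {x: True, w: False, c: False}
  {c: True, w: False, x: False}
  {x: True, c: True, w: False}
  {w: True, x: False, c: False}
  {x: True, w: True, c: False}
  {c: True, w: True, x: False}


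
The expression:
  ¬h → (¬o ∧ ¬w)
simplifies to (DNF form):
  h ∨ (¬o ∧ ¬w)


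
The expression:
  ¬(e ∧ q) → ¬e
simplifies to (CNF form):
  q ∨ ¬e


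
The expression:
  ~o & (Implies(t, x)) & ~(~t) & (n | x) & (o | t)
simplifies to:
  t & x & ~o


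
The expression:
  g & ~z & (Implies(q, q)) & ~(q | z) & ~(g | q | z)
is never true.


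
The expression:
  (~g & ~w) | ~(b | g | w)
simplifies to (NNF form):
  ~g & ~w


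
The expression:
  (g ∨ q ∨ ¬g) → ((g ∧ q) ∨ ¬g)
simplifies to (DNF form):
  q ∨ ¬g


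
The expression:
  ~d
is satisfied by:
  {d: False}


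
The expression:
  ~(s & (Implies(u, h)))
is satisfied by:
  {u: True, s: False, h: False}
  {u: False, s: False, h: False}
  {h: True, u: True, s: False}
  {h: True, u: False, s: False}
  {s: True, u: True, h: False}


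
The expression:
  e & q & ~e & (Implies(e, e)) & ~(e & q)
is never true.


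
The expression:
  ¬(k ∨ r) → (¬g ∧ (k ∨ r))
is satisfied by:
  {r: True, k: True}
  {r: True, k: False}
  {k: True, r: False}


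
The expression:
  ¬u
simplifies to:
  ¬u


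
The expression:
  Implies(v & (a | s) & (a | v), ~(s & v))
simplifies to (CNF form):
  ~s | ~v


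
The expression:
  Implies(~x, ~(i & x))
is always true.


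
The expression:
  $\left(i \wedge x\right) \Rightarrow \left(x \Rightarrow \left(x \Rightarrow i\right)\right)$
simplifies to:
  $\text{True}$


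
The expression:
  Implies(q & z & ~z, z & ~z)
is always true.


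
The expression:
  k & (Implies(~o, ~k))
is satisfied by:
  {o: True, k: True}


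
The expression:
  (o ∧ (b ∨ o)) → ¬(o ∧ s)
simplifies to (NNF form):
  ¬o ∨ ¬s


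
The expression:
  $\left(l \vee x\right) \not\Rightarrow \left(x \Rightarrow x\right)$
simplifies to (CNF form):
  $\text{False}$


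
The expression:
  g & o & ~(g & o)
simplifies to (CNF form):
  False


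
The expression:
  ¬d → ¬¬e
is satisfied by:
  {d: True, e: True}
  {d: True, e: False}
  {e: True, d: False}


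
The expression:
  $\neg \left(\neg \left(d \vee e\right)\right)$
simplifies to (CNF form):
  $d \vee e$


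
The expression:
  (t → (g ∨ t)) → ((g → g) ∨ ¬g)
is always true.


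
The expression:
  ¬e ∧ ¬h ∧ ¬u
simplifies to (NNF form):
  ¬e ∧ ¬h ∧ ¬u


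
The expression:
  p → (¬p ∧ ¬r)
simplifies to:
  ¬p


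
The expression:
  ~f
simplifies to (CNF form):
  ~f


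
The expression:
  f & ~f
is never true.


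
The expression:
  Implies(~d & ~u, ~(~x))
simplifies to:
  d | u | x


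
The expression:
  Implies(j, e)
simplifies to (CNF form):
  e | ~j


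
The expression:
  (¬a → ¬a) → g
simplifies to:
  g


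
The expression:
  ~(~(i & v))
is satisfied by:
  {i: True, v: True}


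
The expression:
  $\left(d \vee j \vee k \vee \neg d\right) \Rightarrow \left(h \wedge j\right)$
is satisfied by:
  {h: True, j: True}


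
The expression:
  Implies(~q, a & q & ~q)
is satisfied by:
  {q: True}


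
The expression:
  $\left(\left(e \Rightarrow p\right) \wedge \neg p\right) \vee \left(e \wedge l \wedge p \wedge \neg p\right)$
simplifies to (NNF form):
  $\neg e \wedge \neg p$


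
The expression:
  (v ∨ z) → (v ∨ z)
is always true.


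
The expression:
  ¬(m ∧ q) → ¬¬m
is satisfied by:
  {m: True}


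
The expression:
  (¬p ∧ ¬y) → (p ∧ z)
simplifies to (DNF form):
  p ∨ y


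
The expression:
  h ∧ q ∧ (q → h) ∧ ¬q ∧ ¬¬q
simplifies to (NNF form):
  False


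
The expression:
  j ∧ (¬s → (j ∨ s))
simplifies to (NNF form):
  j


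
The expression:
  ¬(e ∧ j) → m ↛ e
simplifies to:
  (e ∧ j) ∨ (m ∧ ¬e)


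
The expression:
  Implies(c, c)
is always true.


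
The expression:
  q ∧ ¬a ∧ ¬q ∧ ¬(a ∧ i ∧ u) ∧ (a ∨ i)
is never true.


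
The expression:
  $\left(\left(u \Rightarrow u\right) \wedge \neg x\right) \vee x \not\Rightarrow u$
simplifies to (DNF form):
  $\neg u \vee \neg x$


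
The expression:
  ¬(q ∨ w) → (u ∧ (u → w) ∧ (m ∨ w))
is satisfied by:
  {q: True, w: True}
  {q: True, w: False}
  {w: True, q: False}


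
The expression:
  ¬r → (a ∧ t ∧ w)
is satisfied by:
  {r: True, w: True, a: True, t: True}
  {r: True, w: True, a: True, t: False}
  {r: True, w: True, t: True, a: False}
  {r: True, w: True, t: False, a: False}
  {r: True, a: True, t: True, w: False}
  {r: True, a: True, t: False, w: False}
  {r: True, a: False, t: True, w: False}
  {r: True, a: False, t: False, w: False}
  {w: True, a: True, t: True, r: False}


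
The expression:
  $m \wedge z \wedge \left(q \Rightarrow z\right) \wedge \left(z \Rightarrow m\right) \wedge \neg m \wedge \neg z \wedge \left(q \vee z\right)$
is never true.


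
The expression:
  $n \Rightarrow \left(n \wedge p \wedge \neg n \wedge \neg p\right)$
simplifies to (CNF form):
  $\neg n$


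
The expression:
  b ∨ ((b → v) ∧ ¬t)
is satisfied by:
  {b: True, t: False}
  {t: False, b: False}
  {t: True, b: True}


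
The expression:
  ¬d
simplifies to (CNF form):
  ¬d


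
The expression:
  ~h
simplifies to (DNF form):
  ~h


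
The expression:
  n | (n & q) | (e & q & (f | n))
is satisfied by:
  {n: True, q: True, e: True, f: True}
  {n: True, q: True, e: True, f: False}
  {n: True, q: True, f: True, e: False}
  {n: True, q: True, f: False, e: False}
  {n: True, e: True, f: True, q: False}
  {n: True, e: True, f: False, q: False}
  {n: True, e: False, f: True, q: False}
  {n: True, e: False, f: False, q: False}
  {q: True, e: True, f: True, n: False}


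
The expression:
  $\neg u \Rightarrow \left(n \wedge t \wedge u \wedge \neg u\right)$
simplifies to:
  $u$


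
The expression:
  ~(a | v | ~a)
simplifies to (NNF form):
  False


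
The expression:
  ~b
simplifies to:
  ~b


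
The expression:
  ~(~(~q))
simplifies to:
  ~q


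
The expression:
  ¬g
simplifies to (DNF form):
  ¬g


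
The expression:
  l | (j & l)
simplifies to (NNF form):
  l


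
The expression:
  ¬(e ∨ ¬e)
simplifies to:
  False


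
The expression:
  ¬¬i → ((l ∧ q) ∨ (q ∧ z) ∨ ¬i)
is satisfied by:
  {q: True, z: True, l: True, i: False}
  {q: True, z: True, l: False, i: False}
  {q: True, l: True, z: False, i: False}
  {q: True, l: False, z: False, i: False}
  {z: True, l: True, q: False, i: False}
  {z: True, q: False, l: False, i: False}
  {z: False, l: True, q: False, i: False}
  {z: False, q: False, l: False, i: False}
  {q: True, i: True, z: True, l: True}
  {q: True, i: True, z: True, l: False}
  {q: True, i: True, l: True, z: False}


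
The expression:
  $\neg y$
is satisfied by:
  {y: False}


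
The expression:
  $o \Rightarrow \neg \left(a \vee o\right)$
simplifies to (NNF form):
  $\neg o$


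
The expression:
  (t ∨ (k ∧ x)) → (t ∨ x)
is always true.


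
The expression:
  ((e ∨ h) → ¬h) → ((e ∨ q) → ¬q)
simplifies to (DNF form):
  h ∨ ¬q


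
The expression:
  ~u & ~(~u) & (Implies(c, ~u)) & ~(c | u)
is never true.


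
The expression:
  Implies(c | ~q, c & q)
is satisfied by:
  {q: True}


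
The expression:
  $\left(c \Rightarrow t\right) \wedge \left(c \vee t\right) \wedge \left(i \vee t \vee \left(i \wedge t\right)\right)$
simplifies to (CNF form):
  $t$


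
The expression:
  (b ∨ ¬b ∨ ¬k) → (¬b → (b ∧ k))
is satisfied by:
  {b: True}


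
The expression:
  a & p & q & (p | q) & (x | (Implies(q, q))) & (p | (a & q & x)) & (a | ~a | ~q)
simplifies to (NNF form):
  a & p & q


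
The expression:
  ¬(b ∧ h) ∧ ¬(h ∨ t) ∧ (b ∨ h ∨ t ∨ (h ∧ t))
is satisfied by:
  {b: True, h: False, t: False}


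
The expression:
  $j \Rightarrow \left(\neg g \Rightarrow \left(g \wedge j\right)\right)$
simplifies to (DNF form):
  $g \vee \neg j$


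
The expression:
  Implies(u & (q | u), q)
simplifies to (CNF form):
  q | ~u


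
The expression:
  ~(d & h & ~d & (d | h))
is always true.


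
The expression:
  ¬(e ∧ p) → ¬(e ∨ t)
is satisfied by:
  {p: True, e: False, t: False}
  {e: False, t: False, p: False}
  {p: True, e: True, t: False}
  {t: True, p: True, e: True}


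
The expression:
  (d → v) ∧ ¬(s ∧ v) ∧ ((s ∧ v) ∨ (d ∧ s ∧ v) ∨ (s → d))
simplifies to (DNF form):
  (v ∧ ¬s) ∨ (¬d ∧ ¬s)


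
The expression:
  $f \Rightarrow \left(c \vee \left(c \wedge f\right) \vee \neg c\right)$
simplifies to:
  $\text{True}$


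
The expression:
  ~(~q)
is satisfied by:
  {q: True}


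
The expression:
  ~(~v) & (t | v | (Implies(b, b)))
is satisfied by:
  {v: True}


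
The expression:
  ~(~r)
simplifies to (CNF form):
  r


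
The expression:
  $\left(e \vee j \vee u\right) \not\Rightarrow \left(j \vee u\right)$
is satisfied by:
  {e: True, u: False, j: False}


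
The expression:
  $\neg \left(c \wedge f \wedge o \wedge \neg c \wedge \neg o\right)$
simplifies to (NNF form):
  $\text{True}$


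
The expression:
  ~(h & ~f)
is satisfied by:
  {f: True, h: False}
  {h: False, f: False}
  {h: True, f: True}


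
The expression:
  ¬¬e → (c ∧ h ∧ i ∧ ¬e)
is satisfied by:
  {e: False}


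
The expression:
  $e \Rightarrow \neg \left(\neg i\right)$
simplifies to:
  $i \vee \neg e$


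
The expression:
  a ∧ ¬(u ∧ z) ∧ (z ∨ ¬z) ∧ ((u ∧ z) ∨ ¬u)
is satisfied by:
  {a: True, u: False}


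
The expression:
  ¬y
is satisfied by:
  {y: False}


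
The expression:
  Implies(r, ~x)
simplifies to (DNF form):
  ~r | ~x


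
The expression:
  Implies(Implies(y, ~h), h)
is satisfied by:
  {h: True}


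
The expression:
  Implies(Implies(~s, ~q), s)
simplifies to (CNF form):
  q | s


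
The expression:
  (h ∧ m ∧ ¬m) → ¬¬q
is always true.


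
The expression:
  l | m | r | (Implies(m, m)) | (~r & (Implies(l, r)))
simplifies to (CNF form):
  True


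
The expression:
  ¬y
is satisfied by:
  {y: False}


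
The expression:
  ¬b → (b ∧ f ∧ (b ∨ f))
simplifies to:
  b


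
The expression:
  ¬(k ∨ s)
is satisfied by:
  {k: False, s: False}


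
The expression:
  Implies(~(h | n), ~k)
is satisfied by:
  {h: True, n: True, k: False}
  {h: True, k: False, n: False}
  {n: True, k: False, h: False}
  {n: False, k: False, h: False}
  {h: True, n: True, k: True}
  {h: True, k: True, n: False}
  {n: True, k: True, h: False}


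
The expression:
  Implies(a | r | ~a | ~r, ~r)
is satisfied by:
  {r: False}


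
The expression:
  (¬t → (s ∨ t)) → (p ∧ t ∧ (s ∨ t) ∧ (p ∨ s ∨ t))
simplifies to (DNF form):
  (p ∧ t) ∨ (¬s ∧ ¬t)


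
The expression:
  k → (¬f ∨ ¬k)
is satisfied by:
  {k: False, f: False}
  {f: True, k: False}
  {k: True, f: False}


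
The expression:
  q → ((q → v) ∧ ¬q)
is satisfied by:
  {q: False}


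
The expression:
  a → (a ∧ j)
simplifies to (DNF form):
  j ∨ ¬a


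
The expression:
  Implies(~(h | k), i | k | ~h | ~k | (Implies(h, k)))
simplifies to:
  True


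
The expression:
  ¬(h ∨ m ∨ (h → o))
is never true.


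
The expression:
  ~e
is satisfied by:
  {e: False}


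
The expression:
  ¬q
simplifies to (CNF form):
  ¬q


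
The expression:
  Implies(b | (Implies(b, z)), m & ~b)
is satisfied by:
  {m: True, b: False}


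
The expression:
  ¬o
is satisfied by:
  {o: False}


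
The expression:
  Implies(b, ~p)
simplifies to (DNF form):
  ~b | ~p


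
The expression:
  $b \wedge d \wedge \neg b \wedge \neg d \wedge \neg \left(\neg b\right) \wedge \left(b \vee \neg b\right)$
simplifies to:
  $\text{False}$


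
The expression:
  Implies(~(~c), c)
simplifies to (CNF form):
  True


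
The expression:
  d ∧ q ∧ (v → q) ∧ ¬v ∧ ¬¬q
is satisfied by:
  {d: True, q: True, v: False}


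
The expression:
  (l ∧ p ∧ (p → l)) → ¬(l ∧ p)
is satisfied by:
  {l: False, p: False}
  {p: True, l: False}
  {l: True, p: False}


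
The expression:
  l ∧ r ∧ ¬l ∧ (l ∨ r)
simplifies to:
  False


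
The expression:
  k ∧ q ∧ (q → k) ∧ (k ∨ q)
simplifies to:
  k ∧ q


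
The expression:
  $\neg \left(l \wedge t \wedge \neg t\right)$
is always true.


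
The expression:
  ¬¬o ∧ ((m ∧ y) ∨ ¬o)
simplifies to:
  m ∧ o ∧ y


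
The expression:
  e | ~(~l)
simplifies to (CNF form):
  e | l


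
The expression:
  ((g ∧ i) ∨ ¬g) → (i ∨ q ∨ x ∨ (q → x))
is always true.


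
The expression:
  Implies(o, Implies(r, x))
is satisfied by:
  {x: True, o: False, r: False}
  {o: False, r: False, x: False}
  {r: True, x: True, o: False}
  {r: True, o: False, x: False}
  {x: True, o: True, r: False}
  {o: True, x: False, r: False}
  {r: True, o: True, x: True}


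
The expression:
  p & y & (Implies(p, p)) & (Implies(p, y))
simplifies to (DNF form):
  p & y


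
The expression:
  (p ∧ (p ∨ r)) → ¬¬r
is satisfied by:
  {r: True, p: False}
  {p: False, r: False}
  {p: True, r: True}


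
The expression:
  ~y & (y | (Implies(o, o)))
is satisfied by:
  {y: False}


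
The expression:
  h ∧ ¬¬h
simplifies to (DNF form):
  h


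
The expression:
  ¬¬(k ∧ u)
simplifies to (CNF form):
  k ∧ u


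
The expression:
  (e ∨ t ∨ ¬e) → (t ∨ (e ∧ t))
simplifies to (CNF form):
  t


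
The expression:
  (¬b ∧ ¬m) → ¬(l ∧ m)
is always true.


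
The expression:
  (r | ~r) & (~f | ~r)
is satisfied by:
  {r: False, f: False}
  {f: True, r: False}
  {r: True, f: False}


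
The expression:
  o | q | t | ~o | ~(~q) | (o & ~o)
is always true.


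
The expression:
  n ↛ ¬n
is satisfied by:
  {n: True}


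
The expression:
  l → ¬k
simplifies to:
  ¬k ∨ ¬l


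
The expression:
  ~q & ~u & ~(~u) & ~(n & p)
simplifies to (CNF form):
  False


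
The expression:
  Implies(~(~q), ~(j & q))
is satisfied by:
  {q: False, j: False}
  {j: True, q: False}
  {q: True, j: False}


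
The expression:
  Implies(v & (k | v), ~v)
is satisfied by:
  {v: False}


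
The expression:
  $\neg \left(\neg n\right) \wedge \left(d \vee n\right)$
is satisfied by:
  {n: True}


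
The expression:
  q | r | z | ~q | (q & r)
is always true.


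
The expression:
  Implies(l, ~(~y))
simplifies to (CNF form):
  y | ~l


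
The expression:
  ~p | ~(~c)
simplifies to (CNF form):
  c | ~p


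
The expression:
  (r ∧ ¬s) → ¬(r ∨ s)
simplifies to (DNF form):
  s ∨ ¬r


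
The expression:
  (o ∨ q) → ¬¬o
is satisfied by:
  {o: True, q: False}
  {q: False, o: False}
  {q: True, o: True}


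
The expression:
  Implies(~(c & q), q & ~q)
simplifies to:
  c & q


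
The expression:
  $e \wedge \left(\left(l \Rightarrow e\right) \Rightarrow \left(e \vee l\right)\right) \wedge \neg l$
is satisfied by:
  {e: True, l: False}


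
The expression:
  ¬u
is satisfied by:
  {u: False}


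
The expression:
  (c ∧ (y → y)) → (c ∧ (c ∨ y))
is always true.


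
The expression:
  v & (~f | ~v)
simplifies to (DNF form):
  v & ~f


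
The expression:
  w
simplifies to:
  w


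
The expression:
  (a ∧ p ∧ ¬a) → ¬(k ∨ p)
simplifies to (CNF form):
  True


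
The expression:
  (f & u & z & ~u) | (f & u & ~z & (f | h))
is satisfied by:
  {u: True, f: True, z: False}


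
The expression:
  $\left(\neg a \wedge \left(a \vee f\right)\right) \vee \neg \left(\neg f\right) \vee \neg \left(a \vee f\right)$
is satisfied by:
  {f: True, a: False}
  {a: False, f: False}
  {a: True, f: True}


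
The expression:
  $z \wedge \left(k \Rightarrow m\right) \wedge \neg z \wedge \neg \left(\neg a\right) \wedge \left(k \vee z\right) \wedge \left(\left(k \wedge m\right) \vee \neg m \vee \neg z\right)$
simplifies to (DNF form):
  $\text{False}$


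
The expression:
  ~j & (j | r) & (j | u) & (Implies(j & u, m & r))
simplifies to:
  r & u & ~j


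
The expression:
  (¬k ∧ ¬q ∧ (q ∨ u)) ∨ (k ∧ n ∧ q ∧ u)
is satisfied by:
  {n: True, u: True, k: False, q: False}
  {u: True, n: False, k: False, q: False}
  {n: True, q: True, k: True, u: True}


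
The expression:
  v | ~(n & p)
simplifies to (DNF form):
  v | ~n | ~p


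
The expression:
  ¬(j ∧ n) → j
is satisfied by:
  {j: True}


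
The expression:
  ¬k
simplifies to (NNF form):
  ¬k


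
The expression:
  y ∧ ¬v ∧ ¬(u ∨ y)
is never true.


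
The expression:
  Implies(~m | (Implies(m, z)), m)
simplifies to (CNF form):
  m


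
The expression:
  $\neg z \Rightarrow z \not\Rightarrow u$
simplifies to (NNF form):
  $z$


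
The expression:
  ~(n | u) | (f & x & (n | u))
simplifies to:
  (f | ~n) & (f | ~u) & (x | ~n) & (x | ~u)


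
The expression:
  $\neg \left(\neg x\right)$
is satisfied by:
  {x: True}


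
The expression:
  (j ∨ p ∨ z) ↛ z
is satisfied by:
  {p: True, j: True, z: False}
  {p: True, j: False, z: False}
  {j: True, p: False, z: False}


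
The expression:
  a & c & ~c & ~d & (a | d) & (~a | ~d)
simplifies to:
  False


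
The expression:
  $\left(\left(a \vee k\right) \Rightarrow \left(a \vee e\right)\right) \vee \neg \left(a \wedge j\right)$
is always true.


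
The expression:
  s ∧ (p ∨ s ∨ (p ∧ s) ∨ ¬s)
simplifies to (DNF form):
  s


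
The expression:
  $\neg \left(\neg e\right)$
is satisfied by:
  {e: True}


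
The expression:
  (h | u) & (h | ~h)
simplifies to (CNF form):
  h | u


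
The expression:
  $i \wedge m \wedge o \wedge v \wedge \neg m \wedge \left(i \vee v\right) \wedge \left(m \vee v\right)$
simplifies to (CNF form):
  $\text{False}$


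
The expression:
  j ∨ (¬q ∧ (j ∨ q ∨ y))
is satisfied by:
  {y: True, j: True, q: False}
  {j: True, q: False, y: False}
  {y: True, j: True, q: True}
  {j: True, q: True, y: False}
  {y: True, q: False, j: False}


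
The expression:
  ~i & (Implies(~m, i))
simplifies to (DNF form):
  m & ~i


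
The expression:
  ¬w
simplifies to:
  ¬w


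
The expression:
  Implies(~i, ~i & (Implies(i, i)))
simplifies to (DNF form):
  True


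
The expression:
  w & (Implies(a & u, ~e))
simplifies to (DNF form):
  (w & ~a) | (w & ~e) | (w & ~u)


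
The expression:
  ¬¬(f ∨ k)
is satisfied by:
  {k: True, f: True}
  {k: True, f: False}
  {f: True, k: False}


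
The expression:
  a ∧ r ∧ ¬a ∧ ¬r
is never true.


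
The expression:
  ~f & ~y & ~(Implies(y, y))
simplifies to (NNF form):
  False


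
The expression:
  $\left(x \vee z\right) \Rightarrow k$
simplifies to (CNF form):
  $\left(k \vee \neg x\right) \wedge \left(k \vee \neg z\right)$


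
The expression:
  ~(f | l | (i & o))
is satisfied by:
  {o: False, i: False, l: False, f: False}
  {i: True, f: False, o: False, l: False}
  {o: True, f: False, i: False, l: False}


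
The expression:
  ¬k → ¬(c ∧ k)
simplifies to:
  True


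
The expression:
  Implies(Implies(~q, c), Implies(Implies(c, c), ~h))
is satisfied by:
  {c: False, h: False, q: False}
  {q: True, c: False, h: False}
  {c: True, q: False, h: False}
  {q: True, c: True, h: False}
  {h: True, q: False, c: False}


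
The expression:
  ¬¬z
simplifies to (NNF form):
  z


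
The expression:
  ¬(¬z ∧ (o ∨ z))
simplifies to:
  z ∨ ¬o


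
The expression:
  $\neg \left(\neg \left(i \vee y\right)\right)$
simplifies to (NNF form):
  $i \vee y$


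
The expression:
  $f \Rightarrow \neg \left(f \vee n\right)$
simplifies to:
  $\neg f$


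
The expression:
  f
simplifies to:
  f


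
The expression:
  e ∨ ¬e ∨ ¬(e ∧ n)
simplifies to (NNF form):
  True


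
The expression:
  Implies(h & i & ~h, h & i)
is always true.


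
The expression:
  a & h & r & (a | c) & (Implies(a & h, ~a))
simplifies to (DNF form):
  False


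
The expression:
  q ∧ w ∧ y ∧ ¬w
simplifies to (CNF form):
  False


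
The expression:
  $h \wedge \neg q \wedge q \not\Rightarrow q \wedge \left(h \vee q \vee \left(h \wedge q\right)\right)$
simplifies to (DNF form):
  $\text{False}$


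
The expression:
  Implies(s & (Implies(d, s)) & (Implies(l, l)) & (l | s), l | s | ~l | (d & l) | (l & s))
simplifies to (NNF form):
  True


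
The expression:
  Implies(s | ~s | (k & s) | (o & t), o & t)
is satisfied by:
  {t: True, o: True}


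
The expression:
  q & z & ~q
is never true.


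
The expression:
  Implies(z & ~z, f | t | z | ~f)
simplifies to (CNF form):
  True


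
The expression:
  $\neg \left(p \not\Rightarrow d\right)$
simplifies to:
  $d \vee \neg p$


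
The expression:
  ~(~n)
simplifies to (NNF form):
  n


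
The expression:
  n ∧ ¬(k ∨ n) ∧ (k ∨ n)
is never true.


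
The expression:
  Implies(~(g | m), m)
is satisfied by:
  {m: True, g: True}
  {m: True, g: False}
  {g: True, m: False}


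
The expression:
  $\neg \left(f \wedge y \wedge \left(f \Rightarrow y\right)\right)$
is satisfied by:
  {y: False, f: False}
  {f: True, y: False}
  {y: True, f: False}


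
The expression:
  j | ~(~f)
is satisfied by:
  {f: True, j: True}
  {f: True, j: False}
  {j: True, f: False}


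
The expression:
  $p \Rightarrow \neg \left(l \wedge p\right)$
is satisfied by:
  {l: False, p: False}
  {p: True, l: False}
  {l: True, p: False}


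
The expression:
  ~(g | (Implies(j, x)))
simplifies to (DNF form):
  j & ~g & ~x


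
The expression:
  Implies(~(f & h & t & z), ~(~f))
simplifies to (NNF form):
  f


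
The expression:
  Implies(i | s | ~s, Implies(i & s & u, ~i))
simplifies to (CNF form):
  ~i | ~s | ~u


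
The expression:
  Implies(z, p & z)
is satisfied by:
  {p: True, z: False}
  {z: False, p: False}
  {z: True, p: True}


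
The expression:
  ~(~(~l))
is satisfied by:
  {l: False}


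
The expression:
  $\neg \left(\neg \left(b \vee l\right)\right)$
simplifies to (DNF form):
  $b \vee l$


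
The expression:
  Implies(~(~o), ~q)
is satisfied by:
  {o: False, q: False}
  {q: True, o: False}
  {o: True, q: False}


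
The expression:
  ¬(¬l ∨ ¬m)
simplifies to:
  l ∧ m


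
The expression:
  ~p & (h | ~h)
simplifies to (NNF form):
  ~p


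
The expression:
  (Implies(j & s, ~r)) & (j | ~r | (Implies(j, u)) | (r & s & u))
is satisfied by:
  {s: False, r: False, j: False}
  {j: True, s: False, r: False}
  {r: True, s: False, j: False}
  {j: True, r: True, s: False}
  {s: True, j: False, r: False}
  {j: True, s: True, r: False}
  {r: True, s: True, j: False}


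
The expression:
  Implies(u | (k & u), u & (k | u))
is always true.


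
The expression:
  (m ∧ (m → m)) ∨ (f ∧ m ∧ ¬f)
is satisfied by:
  {m: True}


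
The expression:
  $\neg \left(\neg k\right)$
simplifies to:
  $k$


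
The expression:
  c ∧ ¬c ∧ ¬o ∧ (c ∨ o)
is never true.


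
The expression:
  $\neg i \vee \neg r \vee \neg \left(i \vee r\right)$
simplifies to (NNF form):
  $\neg i \vee \neg r$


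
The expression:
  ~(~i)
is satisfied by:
  {i: True}


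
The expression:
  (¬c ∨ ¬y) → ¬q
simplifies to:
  (c ∧ y) ∨ ¬q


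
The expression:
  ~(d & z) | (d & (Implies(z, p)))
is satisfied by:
  {p: True, z: False, d: False}
  {p: False, z: False, d: False}
  {d: True, p: True, z: False}
  {d: True, p: False, z: False}
  {z: True, p: True, d: False}
  {z: True, p: False, d: False}
  {z: True, d: True, p: True}


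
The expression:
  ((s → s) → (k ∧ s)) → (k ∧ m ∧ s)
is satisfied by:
  {m: True, s: False, k: False}
  {s: False, k: False, m: False}
  {m: True, k: True, s: False}
  {k: True, s: False, m: False}
  {m: True, s: True, k: False}
  {s: True, m: False, k: False}
  {m: True, k: True, s: True}


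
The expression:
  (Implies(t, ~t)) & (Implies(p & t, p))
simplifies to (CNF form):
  ~t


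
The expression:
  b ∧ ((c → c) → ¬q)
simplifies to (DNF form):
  b ∧ ¬q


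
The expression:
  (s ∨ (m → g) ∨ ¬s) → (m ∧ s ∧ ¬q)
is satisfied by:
  {m: True, s: True, q: False}


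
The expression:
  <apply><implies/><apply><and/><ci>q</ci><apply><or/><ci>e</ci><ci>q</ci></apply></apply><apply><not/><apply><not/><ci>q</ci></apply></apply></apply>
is always true.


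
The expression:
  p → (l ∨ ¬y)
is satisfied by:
  {l: True, p: False, y: False}
  {p: False, y: False, l: False}
  {y: True, l: True, p: False}
  {y: True, p: False, l: False}
  {l: True, p: True, y: False}
  {p: True, l: False, y: False}
  {y: True, p: True, l: True}


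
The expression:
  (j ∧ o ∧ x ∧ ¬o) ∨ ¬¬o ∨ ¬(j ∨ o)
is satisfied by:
  {o: True, j: False}
  {j: False, o: False}
  {j: True, o: True}


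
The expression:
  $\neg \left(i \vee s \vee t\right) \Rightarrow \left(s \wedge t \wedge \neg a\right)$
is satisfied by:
  {i: True, t: True, s: True}
  {i: True, t: True, s: False}
  {i: True, s: True, t: False}
  {i: True, s: False, t: False}
  {t: True, s: True, i: False}
  {t: True, s: False, i: False}
  {s: True, t: False, i: False}


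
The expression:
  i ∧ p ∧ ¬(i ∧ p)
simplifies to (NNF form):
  False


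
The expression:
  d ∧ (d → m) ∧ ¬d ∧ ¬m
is never true.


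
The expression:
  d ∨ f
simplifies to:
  d ∨ f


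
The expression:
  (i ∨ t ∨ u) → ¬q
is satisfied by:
  {i: False, u: False, q: False, t: False}
  {t: True, i: False, u: False, q: False}
  {u: True, t: False, i: False, q: False}
  {t: True, u: True, i: False, q: False}
  {i: True, t: False, u: False, q: False}
  {t: True, i: True, u: False, q: False}
  {u: True, i: True, t: False, q: False}
  {t: True, u: True, i: True, q: False}
  {q: True, t: False, i: False, u: False}


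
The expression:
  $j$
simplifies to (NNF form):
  $j$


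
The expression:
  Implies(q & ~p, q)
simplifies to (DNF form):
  True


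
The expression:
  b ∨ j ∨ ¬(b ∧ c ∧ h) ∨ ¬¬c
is always true.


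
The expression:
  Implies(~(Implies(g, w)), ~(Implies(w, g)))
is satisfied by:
  {w: True, g: False}
  {g: False, w: False}
  {g: True, w: True}


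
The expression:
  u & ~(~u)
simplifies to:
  u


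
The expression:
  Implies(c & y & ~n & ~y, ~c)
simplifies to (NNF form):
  True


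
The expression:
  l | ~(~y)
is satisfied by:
  {y: True, l: True}
  {y: True, l: False}
  {l: True, y: False}


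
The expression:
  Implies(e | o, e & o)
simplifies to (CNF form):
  (e | ~e) & (e | ~o) & (o | ~e) & (o | ~o)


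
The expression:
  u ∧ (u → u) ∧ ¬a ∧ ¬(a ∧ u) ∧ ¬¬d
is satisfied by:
  {u: True, d: True, a: False}


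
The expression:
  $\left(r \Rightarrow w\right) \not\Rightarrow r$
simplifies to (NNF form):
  $\neg r$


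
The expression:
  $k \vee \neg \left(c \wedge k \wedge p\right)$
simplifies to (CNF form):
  $\text{True}$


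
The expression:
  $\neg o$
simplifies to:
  $\neg o$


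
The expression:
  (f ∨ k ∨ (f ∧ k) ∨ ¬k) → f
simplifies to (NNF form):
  f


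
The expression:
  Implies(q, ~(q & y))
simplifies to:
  ~q | ~y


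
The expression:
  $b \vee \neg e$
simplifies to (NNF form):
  $b \vee \neg e$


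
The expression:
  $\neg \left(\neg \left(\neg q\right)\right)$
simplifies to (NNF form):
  $\neg q$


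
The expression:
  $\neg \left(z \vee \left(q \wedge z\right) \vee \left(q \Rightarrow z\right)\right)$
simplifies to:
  $q \wedge \neg z$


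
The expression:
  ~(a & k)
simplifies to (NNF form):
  ~a | ~k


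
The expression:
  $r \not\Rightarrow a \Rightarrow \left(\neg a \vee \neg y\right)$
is always true.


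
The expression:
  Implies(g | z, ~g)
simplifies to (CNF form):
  ~g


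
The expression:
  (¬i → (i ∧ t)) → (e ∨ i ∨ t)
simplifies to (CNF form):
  True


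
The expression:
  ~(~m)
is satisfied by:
  {m: True}


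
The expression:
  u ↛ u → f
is always true.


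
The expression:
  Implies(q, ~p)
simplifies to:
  ~p | ~q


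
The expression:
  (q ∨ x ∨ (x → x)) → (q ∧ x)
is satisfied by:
  {x: True, q: True}


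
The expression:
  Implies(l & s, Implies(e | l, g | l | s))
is always true.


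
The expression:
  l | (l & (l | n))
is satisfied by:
  {l: True}


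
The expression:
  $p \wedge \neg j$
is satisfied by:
  {p: True, j: False}


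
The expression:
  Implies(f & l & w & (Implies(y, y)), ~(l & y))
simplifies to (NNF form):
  ~f | ~l | ~w | ~y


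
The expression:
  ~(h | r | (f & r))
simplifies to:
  ~h & ~r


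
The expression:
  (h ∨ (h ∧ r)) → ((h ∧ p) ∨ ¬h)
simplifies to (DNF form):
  p ∨ ¬h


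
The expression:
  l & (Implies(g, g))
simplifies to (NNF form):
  l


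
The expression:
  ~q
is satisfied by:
  {q: False}


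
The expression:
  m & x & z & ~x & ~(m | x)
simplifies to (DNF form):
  False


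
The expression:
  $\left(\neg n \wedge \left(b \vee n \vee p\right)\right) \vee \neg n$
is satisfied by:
  {n: False}


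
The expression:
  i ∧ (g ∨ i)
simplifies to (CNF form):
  i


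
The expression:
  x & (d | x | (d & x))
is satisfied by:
  {x: True}


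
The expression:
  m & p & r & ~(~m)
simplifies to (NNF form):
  m & p & r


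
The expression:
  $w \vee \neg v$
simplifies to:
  $w \vee \neg v$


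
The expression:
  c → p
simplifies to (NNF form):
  p ∨ ¬c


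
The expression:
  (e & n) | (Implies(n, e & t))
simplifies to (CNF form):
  e | ~n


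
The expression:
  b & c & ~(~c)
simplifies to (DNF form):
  b & c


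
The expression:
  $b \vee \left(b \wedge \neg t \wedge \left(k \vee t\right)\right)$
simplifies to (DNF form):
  $b$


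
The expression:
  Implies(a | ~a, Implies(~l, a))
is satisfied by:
  {a: True, l: True}
  {a: True, l: False}
  {l: True, a: False}


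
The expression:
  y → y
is always true.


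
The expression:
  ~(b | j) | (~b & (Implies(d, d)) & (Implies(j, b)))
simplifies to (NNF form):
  ~b & ~j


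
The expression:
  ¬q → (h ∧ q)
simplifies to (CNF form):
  q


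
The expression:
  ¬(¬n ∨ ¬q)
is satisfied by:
  {q: True, n: True}


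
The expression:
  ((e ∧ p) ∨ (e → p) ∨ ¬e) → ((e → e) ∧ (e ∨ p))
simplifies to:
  e ∨ p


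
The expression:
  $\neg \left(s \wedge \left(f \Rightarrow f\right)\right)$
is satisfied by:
  {s: False}


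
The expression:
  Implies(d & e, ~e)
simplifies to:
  ~d | ~e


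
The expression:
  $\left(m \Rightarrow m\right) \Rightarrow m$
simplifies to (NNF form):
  $m$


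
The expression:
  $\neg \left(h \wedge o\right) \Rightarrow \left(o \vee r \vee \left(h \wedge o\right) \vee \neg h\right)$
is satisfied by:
  {r: True, o: True, h: False}
  {r: True, h: False, o: False}
  {o: True, h: False, r: False}
  {o: False, h: False, r: False}
  {r: True, o: True, h: True}
  {r: True, h: True, o: False}
  {o: True, h: True, r: False}


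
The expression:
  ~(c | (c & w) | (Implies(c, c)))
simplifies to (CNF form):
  False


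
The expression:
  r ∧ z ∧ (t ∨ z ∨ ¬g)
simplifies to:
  r ∧ z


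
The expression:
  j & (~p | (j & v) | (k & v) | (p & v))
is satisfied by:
  {v: True, j: True, p: False}
  {j: True, p: False, v: False}
  {v: True, p: True, j: True}


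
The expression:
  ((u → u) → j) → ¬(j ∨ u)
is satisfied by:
  {j: False}


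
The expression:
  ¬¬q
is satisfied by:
  {q: True}


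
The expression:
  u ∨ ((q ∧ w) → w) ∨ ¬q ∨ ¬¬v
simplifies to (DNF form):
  True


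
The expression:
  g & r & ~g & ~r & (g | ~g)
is never true.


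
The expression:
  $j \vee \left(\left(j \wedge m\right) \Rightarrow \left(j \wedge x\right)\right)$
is always true.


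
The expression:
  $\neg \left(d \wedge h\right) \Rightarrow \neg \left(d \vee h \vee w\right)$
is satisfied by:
  {d: True, h: True, w: False}
  {d: True, h: True, w: True}
  {w: False, d: False, h: False}


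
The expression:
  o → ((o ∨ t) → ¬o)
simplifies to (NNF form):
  ¬o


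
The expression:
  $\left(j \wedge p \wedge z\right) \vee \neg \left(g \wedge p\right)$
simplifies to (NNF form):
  $\left(j \wedge z\right) \vee \neg g \vee \neg p$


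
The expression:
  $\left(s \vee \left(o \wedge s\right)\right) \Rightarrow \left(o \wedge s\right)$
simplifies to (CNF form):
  $o \vee \neg s$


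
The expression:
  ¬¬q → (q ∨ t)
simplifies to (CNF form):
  True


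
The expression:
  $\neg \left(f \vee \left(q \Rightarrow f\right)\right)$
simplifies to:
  $q \wedge \neg f$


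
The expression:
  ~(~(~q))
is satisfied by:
  {q: False}


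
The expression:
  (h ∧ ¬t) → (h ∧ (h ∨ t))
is always true.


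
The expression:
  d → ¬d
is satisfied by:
  {d: False}


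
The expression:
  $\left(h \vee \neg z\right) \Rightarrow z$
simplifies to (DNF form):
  $z$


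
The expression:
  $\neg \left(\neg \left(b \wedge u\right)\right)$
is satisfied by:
  {u: True, b: True}


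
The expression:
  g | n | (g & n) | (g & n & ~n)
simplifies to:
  g | n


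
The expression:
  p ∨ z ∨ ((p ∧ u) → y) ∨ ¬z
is always true.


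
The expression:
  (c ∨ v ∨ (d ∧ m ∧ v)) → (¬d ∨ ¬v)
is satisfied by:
  {v: False, d: False}
  {d: True, v: False}
  {v: True, d: False}


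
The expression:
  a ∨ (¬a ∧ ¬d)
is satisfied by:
  {a: True, d: False}
  {d: False, a: False}
  {d: True, a: True}


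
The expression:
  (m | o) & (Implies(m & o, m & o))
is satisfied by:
  {o: True, m: True}
  {o: True, m: False}
  {m: True, o: False}


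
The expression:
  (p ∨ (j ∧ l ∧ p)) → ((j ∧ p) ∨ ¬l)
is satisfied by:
  {j: True, l: False, p: False}
  {l: False, p: False, j: False}
  {j: True, p: True, l: False}
  {p: True, l: False, j: False}
  {j: True, l: True, p: False}
  {l: True, j: False, p: False}
  {j: True, p: True, l: True}


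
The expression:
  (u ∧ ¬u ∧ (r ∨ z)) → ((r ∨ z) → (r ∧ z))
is always true.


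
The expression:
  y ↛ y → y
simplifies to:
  True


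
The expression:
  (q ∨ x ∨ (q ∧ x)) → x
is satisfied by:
  {x: True, q: False}
  {q: False, x: False}
  {q: True, x: True}


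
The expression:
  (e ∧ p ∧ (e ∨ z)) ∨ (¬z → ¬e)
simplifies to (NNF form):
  p ∨ z ∨ ¬e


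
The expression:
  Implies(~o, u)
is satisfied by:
  {o: True, u: True}
  {o: True, u: False}
  {u: True, o: False}


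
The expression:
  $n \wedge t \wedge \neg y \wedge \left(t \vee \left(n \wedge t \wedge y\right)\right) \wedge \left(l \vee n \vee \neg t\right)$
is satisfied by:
  {t: True, n: True, y: False}


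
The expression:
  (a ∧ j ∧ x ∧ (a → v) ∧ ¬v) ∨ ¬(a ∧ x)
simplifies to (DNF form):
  ¬a ∨ ¬x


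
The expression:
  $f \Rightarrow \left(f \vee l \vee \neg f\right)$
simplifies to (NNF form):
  $\text{True}$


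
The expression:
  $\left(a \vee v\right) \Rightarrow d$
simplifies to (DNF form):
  $d \vee \left(\neg a \wedge \neg v\right)$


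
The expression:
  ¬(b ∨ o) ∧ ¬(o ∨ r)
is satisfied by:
  {o: False, r: False, b: False}


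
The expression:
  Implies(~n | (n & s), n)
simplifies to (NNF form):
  n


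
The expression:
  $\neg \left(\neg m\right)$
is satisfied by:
  {m: True}


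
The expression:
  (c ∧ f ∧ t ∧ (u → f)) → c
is always true.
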